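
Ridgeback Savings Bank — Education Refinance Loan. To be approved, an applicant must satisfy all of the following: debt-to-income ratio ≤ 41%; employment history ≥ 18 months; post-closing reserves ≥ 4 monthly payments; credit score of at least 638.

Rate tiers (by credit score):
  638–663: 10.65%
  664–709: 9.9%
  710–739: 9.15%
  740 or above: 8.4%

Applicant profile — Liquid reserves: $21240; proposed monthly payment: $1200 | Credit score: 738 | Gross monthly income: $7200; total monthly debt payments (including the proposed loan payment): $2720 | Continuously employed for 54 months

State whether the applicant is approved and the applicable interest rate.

Approved at 9.15%

Credit score 738 ≥ 638 (meets minimum)
DTI: 2,720 ÷ 7,200 = 37.8%, within the 41% cap
Employment 54 ≥ 18 months
Liquid reserves cover 21,240/1,200 = 17.7 months — ≥ 4 required
All requirements met. Score 738 falls in the 710–739 tier → 9.15%.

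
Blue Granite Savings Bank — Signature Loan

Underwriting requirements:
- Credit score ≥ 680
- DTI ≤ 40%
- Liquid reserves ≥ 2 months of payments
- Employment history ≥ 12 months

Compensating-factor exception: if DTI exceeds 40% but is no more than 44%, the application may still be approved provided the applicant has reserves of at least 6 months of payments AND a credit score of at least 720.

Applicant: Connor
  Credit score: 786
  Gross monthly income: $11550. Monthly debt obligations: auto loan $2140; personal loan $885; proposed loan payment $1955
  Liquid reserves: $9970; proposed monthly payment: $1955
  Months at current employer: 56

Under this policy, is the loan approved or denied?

Denied

Credit score 786 ≥ 680 (meets base)
Total debts = (2,140 + 885 + 1,955) = 4,980. DTI = 4,980/11,550 = 43.1% > 40% — standard DTI limit exceeded.
Liquid reserves cover 9,970/1,955 = 5.1 months — ≥ 2 required
Employment 56 ≥ 12 months
DTI 43.1% is within the 40%–44% exception band; checking compensating factors.
Override check — reserves: 5.1 mo (short of 6); score: 786 (ok).
Compensating-factor requirement not fully met.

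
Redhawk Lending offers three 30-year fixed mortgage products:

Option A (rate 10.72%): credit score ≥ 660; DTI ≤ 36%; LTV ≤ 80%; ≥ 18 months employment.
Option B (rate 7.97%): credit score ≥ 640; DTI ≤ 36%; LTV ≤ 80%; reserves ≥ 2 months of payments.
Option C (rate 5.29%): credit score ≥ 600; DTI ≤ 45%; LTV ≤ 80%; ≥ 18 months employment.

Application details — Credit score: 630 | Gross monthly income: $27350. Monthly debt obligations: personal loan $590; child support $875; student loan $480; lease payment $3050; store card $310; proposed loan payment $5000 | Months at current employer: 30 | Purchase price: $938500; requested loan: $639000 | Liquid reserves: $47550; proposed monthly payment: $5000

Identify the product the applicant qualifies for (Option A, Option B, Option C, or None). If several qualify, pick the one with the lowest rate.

Option C

Total debts = (590 + 875 + 480 + 3,050 + 310 + 5,000) = 10,305; DTI = 10,305/27,350 = 37.7%.
LTV = 639,000/938,500 = 68.1%.
Reserves = 47,550/5,000 = 9.5 months.
Option A: score 630 < 660; DTI 37.7% > 36%; LTV 68.1% ≤ 80%; employment 30 ≥ 18 mo → does not qualify.
Option B: score 630 < 640; DTI 37.7% > 36%; LTV 68.1% ≤ 80%; reserves 9.5 ≥ 2 mo → does not qualify.
Option C: score 630 ≥ 600; DTI 37.7% ≤ 45%; LTV 68.1% ≤ 80%; employment 30 ≥ 18 mo → qualifies.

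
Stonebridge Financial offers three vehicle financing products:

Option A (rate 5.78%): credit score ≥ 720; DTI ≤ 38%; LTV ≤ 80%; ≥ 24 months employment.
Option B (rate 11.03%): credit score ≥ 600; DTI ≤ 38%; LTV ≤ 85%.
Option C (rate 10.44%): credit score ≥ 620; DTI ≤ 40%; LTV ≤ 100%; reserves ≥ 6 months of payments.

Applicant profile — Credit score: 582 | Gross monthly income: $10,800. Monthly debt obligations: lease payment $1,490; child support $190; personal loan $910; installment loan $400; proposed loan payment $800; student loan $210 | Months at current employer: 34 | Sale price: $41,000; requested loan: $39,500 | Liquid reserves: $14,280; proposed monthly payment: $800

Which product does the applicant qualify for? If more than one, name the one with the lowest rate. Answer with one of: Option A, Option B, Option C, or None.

Total debts = (1,490 + 190 + 910 + 400 + 800 + 210) = 4,000; DTI = 4,000/10,800 = 37%.
LTV = 39,500/41,000 = 96.3%.
Reserves = 14,280/800 = 17.9 months.
Option A: score 582 < 720; DTI 37% ≤ 38%; LTV 96.3% > 80%; employment 34 ≥ 24 mo → does not qualify.
Option B: score 582 < 600; DTI 37% ≤ 38%; LTV 96.3% > 85% → does not qualify.
Option C: score 582 < 620; DTI 37% ≤ 40%; LTV 96.3% ≤ 100%; reserves 17.9 ≥ 6 mo → does not qualify.

None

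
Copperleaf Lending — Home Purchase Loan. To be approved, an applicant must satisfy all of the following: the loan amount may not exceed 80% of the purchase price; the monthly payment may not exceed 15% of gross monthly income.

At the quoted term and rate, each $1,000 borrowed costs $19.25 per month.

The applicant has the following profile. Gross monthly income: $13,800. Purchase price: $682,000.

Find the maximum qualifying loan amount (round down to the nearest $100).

Payment cap: 15% × $13,800 = $2,070/month.
At $19.25 per $1,000, that supports 2,070/19.25 × 1,000 ≈ $107,532 → $107,500.
LTV cap: 80% × $682,000 = $545,600 → $545,600.
Binding constraint: payment-to-income.

$107,500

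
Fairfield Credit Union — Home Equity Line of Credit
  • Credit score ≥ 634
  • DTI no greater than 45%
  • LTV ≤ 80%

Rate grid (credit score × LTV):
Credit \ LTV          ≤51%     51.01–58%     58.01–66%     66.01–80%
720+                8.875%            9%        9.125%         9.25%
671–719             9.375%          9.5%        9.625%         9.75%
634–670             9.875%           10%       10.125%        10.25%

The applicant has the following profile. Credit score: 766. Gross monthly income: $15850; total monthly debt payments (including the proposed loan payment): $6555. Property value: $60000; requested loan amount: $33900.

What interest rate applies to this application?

9%

Credit score 766 ≥ 634; DTI = 6,555/15,850 = 41.4% ≤ 45%
LTV = 33,900/60,000 = 56.5% ≤ 80%
Score 766 is in the 720+ band; LTV 56.5% is in the 51.01–58% band → 9%.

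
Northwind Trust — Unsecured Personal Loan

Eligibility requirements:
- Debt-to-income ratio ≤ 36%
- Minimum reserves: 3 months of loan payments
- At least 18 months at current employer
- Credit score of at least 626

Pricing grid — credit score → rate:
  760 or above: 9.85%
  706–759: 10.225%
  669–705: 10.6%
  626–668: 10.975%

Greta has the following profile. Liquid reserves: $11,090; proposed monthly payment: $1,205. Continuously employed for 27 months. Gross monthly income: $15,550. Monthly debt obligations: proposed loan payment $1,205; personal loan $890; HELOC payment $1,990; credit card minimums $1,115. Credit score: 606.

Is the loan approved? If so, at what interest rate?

Credit score 606 < 626 (below minimum)
Employment 27 ≥ 18 months
Total monthly debts = (1,205 + 890 + 1,990 + 1,115) = 5,200. DTI: 5,200 ÷ 15,550 = 33.4%, within the 36% cap
Reserves: 11,090 ÷ 1,205 = 9.2 months (meets 3-month minimum)
Not all requirements met → denied.

Denied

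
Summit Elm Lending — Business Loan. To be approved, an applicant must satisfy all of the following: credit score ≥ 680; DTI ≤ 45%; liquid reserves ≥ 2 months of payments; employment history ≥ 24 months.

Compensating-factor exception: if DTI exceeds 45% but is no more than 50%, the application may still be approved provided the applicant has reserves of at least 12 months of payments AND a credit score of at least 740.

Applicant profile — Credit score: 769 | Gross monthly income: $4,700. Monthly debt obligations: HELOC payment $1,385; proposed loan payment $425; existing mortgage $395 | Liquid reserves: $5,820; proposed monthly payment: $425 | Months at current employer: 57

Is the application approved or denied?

Approved

Credit score 769 ≥ 680 (meets base)
Total debts = (1,385 + 425 + 395) = 2,205. DTI: 2,205 ÷ 4,700 = 46.9%, over the 45% base limit.
Reserves = 5,820/425 = 13.7 months ≥ 2
Employment 57 ≥ 24 months
46.9% falls in the override range (45%–50%), so the compensating-factor test applies.
Override check — reserves: 13.7 mo (ok); score: 769 (ok).
Both override conditions satisfied; DTI exception granted.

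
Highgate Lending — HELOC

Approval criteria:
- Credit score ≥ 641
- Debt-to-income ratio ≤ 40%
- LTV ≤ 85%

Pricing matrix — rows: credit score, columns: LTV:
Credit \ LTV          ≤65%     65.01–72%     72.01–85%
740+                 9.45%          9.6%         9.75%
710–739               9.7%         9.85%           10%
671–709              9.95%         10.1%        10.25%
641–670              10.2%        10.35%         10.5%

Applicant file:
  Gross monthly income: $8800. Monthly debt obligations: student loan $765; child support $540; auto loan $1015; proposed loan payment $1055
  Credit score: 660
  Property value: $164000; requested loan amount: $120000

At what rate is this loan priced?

10.5%

Credit score 660 ≥ 641; Total monthly debts = (765 + 540 + 1,015 + 1,055) = 3,375. Debt-to-income = 3,375/8,800 = 38.4% — meets 40% limit
LTV: 120,000 ÷ 164,000 = 73.2%, within 85% cap
Score 660 is in the 641–670 band; LTV 73.2% is in the 72.01–85% band → 10.5%.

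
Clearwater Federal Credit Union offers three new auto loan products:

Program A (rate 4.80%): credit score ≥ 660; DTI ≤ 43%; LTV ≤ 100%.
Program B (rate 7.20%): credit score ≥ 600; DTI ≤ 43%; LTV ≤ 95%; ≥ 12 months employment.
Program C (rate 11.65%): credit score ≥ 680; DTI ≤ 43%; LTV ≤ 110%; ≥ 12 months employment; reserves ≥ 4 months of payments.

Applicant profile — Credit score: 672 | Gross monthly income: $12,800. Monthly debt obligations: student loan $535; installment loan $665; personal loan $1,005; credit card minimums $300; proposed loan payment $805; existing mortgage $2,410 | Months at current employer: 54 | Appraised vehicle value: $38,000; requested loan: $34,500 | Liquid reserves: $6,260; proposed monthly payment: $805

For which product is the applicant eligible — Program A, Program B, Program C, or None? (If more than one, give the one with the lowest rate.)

Total debts = (535 + 665 + 1,005 + 300 + 805 + 2,410) = 5,720; DTI = 5,720/12,800 = 44.7%.
LTV = 34,500/38,000 = 90.8%.
Reserves = 6,260/805 = 7.8 months.
Program A: score 672 ≥ 660; DTI 44.7% > 43%; LTV 90.8% ≤ 100% → does not qualify.
Program B: score 672 ≥ 600; DTI 44.7% > 43%; LTV 90.8% ≤ 95%; employment 54 ≥ 12 mo → does not qualify.
Program C: score 672 < 680; DTI 44.7% > 43%; LTV 90.8% ≤ 110%; employment 54 ≥ 12 mo; reserves 7.8 ≥ 4 mo → does not qualify.

None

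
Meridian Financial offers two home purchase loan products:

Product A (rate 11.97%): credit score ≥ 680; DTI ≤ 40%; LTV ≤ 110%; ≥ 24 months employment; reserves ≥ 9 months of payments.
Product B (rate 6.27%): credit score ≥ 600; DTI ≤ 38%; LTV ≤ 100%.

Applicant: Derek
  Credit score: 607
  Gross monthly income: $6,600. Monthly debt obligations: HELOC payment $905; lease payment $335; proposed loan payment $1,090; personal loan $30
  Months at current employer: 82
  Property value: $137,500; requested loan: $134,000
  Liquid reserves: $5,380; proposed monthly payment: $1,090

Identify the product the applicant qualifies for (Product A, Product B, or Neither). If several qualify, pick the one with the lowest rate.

Product B

Total debts = (905 + 335 + 1,090 + 30) = 2,360; DTI = 2,360/6,600 = 35.8%.
LTV = 134,000/137,500 = 97.5%.
Reserves = 5,380/1,090 = 4.9 months.
Product A: score 607 < 680; DTI 35.8% ≤ 40%; LTV 97.5% ≤ 110%; employment 82 ≥ 24 mo; reserves 4.9 < 9 mo → does not qualify.
Product B: score 607 ≥ 600; DTI 35.8% ≤ 38%; LTV 97.5% ≤ 100% → qualifies.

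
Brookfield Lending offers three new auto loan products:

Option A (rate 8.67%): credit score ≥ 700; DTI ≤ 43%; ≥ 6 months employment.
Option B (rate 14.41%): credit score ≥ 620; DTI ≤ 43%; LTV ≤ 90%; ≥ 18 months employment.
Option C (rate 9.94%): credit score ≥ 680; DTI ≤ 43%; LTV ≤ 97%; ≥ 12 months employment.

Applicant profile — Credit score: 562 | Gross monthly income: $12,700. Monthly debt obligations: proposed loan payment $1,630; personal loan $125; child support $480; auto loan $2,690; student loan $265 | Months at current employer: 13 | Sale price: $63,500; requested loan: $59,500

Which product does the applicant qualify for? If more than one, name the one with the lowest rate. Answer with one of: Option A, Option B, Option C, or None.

None

Total debts = (1,630 + 125 + 480 + 2,690 + 265) = 5,190; DTI = 5,190/12,700 = 40.9%.
LTV = 59,500/63,500 = 93.7%.
Option A: score 562 < 700; DTI 40.9% ≤ 43%; employment 13 ≥ 6 mo → does not qualify.
Option B: score 562 < 620; DTI 40.9% ≤ 43%; LTV 93.7% > 90%; employment 13 < 18 mo → does not qualify.
Option C: score 562 < 680; DTI 40.9% ≤ 43%; LTV 93.7% ≤ 97%; employment 13 ≥ 12 mo → does not qualify.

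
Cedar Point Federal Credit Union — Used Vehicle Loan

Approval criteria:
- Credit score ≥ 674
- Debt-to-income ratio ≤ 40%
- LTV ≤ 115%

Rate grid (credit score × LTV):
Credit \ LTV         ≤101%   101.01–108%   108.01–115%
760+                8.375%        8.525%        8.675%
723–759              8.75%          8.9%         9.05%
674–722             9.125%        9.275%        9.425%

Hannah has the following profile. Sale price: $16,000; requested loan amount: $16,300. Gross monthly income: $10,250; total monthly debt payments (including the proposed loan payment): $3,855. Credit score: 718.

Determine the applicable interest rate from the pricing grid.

9.275%

Credit score 718 ≥ 674; DTI = 3,855/10,250 = 37.6% ≤ 40%
Loan-to-value = 16,300/16,000 = 101.9% — pass (115% max)
Credit 718 → row 674–722; LTV 101.9% → column 101.01–108%. Grid cell → 9.275%.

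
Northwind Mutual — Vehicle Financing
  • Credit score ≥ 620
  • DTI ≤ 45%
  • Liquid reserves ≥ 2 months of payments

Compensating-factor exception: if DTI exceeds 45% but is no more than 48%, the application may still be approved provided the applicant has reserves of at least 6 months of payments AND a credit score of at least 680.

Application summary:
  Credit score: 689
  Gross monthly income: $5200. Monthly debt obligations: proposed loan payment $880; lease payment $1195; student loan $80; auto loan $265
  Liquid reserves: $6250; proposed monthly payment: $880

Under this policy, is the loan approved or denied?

Approved

Credit score 689 ≥ 620 (meets base)
Total debts = (880 + 1,195 + 80 + 265) = 2,420. DTI: 2,420 ÷ 5,200 = 46.5%, over the 45% base limit.
Reserves: 6,250 ÷ 880 = 7.1 months (meets 2-month minimum)
DTI 46.5% is within the 45%–48% exception band; checking compensating factors.
Reserves 7.1 ≥ 6 months; credit score 689 ≥ 680.
Both override conditions satisfied; DTI exception granted.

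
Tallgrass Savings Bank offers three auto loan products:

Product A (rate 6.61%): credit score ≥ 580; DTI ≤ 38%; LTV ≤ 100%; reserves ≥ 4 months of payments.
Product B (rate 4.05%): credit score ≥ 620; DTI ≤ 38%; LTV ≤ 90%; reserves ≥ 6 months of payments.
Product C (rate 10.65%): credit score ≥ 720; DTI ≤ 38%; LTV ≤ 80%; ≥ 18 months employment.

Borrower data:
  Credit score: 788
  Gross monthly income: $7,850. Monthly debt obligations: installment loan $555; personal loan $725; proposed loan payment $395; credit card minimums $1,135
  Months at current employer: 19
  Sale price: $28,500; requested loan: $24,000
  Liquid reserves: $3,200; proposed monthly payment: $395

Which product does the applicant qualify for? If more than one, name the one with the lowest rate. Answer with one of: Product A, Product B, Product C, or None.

Product B

Total debts = (555 + 725 + 395 + 1,135) = 2,810; DTI = 2,810/7,850 = 35.8%.
LTV = 24,000/28,500 = 84.2%.
Reserves = 3,200/395 = 8.1 months.
Product A: score 788 ≥ 580; DTI 35.8% ≤ 38%; LTV 84.2% ≤ 100%; reserves 8.1 ≥ 4 mo → qualifies.
Product B: score 788 ≥ 620; DTI 35.8% ≤ 38%; LTV 84.2% ≤ 90%; reserves 8.1 ≥ 6 mo → qualifies.
Product C: score 788 ≥ 720; DTI 35.8% ≤ 38%; LTV 84.2% > 80%; employment 19 ≥ 18 mo → does not qualify.
Qualifying: Product A, Product B. Lowest rate is 4.05% → Product B.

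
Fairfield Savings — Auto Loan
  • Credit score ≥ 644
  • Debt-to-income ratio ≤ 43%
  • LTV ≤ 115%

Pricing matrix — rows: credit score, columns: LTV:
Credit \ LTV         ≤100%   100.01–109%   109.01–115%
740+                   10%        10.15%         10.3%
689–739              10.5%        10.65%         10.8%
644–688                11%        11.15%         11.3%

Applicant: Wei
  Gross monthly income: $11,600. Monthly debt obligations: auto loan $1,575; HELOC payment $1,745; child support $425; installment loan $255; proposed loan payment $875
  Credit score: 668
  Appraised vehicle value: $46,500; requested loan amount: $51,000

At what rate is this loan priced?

Credit score 668 ≥ 644; Total monthly debts = (1,575 + 1,745 + 425 + 255 + 875) = 4,875. Debt-to-income = 4,875/11,600 = 42% — meets 43% limit
LTV = 51,000/46,500 = 109.7% ≤ 115%
Row: 668 falls in 644–688. Column: 109.7% falls in 109.01–115%. Rate = 11.3%.

11.3%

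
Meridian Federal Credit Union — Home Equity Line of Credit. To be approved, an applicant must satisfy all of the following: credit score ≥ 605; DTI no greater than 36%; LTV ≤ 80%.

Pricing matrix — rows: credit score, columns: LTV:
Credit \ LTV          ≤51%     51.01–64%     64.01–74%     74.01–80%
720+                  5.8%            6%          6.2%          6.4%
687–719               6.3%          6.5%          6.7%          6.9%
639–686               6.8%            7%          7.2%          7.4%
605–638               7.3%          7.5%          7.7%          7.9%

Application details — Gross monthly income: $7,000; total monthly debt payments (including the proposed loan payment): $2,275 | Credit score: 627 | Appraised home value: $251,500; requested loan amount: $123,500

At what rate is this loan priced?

7.3%

Credit score 627 ≥ 605; Debt-to-income = 2,275/7,000 = 32.5% — meets 36% limit
LTV = 123,500/251,500 = 49.1% ≤ 80%
Score 627 is in the 605–638 band; LTV 49.1% is in the ≤51% band → 7.3%.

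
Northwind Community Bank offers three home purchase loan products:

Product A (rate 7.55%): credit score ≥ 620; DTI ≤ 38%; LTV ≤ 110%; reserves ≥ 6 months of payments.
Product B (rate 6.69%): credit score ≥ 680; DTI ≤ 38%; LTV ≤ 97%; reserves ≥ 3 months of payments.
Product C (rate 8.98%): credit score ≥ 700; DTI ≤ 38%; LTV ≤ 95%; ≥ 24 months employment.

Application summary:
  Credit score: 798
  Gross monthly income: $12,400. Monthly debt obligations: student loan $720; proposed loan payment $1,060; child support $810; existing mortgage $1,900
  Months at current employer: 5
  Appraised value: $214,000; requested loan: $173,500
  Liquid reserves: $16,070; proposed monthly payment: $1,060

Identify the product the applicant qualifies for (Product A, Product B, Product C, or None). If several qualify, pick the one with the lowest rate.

Product B

Total debts = (720 + 1,060 + 810 + 1,900) = 4,490; DTI = 4,490/12,400 = 36.2%.
LTV = 173,500/214,000 = 81.1%.
Reserves = 16,070/1,060 = 15.2 months.
Product A: score 798 ≥ 620; DTI 36.2% ≤ 38%; LTV 81.1% ≤ 110%; reserves 15.2 ≥ 6 mo → qualifies.
Product B: score 798 ≥ 680; DTI 36.2% ≤ 38%; LTV 81.1% ≤ 97%; reserves 15.2 ≥ 3 mo → qualifies.
Product C: score 798 ≥ 700; DTI 36.2% ≤ 38%; LTV 81.1% ≤ 95%; employment 5 < 24 mo → does not qualify.
Qualifying: Product A, Product B. Lowest rate is 6.69% → Product B.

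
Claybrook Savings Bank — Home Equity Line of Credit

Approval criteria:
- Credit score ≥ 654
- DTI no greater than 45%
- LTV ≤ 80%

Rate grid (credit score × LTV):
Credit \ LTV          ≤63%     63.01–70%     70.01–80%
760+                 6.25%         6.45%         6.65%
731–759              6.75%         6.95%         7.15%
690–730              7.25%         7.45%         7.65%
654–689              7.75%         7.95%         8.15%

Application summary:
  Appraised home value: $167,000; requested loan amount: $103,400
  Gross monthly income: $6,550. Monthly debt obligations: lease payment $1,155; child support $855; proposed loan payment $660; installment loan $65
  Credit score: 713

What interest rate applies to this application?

7.25%

Credit score 713 ≥ 654; Total monthly debts = (1,155 + 855 + 660 + 65) = 2,735. Debt-to-income = 2,735/6,550 = 41.8% — meets 45% limit
LTV = 103,400/167,000 = 61.9% ≤ 80%
Row: 713 falls in 690–730. Column: 61.9% falls in ≤63%. Rate = 7.25%.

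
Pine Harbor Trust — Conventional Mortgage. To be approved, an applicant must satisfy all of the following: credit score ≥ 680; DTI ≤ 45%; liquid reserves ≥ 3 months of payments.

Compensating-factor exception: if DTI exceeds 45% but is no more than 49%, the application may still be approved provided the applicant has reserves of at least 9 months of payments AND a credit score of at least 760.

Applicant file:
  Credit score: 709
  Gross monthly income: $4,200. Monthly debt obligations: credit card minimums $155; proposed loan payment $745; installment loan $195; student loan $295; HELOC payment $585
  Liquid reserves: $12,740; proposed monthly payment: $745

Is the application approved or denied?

Credit score 709 ≥ 680 (meets base)
Total debts = (155 + 745 + 195 + 295 + 585) = 1,975. DTI: 1,975 ÷ 4,200 = 47%, over the 45% base limit.
Reserves = 12,740/745 = 17.1 months ≥ 3
47% falls in the override range (45%–49%), so the compensating-factor test applies.
Override check — reserves: 17.1 mo (ok); score: 709 (below 760).
Compensating-factor requirement not fully met.

Denied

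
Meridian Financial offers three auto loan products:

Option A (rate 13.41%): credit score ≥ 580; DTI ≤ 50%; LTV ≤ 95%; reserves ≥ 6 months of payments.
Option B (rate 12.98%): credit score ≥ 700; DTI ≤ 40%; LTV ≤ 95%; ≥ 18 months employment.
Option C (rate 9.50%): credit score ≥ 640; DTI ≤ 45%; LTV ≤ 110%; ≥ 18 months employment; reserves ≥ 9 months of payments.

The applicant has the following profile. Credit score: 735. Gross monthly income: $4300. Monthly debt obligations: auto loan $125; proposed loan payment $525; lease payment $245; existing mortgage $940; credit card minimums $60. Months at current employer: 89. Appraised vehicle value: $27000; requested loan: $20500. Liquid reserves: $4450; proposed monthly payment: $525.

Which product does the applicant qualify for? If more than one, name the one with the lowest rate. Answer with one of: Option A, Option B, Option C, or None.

Total debts = (125 + 525 + 245 + 940 + 60) = 1,895; DTI = 1,895/4,300 = 44.1%.
LTV = 20,500/27,000 = 75.9%.
Reserves = 4,450/525 = 8.5 months.
Option A: score 735 ≥ 580; DTI 44.1% ≤ 50%; LTV 75.9% ≤ 95%; reserves 8.5 ≥ 6 mo → qualifies.
Option B: score 735 ≥ 700; DTI 44.1% > 40%; LTV 75.9% ≤ 95%; employment 89 ≥ 18 mo → does not qualify.
Option C: score 735 ≥ 640; DTI 44.1% ≤ 45%; LTV 75.9% ≤ 110%; employment 89 ≥ 18 mo; reserves 8.5 < 9 mo → does not qualify.

Option A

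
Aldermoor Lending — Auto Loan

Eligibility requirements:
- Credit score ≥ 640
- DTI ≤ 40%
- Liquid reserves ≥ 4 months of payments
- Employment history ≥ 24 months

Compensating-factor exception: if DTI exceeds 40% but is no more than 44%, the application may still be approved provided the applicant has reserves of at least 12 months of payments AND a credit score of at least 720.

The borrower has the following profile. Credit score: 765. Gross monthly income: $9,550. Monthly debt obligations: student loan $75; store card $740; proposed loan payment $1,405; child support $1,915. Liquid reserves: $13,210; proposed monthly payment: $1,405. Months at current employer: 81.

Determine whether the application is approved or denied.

Denied

Credit score 765 ≥ 640 (meets base)
Total debts = (75 + 740 + 1,405 + 1,915) = 4,135. DTI = 4,135/9,550 = 43.3% > 40% — standard DTI limit exceeded.
Reserves: 13,210 ÷ 1,405 = 9.4 months (meets 4-month minimum)
Employment 81 ≥ 24 months
DTI 43.3% is within the 40%–44% exception band; checking compensating factors.
Override check — reserves: 9.4 mo (short of 12); score: 765 (ok).
Override conditions not both satisfied; exception does not apply.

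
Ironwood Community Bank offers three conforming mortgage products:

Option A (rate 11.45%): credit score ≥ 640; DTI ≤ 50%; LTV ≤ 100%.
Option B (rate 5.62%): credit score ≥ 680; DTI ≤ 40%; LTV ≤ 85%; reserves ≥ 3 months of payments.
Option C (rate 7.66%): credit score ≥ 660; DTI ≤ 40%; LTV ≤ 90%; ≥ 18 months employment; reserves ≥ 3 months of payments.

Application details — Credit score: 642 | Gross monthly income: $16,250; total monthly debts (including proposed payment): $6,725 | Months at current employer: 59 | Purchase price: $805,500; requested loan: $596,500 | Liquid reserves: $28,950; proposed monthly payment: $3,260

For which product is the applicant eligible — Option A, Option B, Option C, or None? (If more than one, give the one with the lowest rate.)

DTI = 6,725/16,250 = 41.4%.
LTV = 596,500/805,500 = 74.1%.
Reserves = 28,950/3,260 = 8.9 months.
Option A: score 642 ≥ 640; DTI 41.4% ≤ 50%; LTV 74.1% ≤ 100% → qualifies.
Option B: score 642 < 680; DTI 41.4% > 40%; LTV 74.1% ≤ 85%; reserves 8.9 ≥ 3 mo → does not qualify.
Option C: score 642 < 660; DTI 41.4% > 40%; LTV 74.1% ≤ 90%; employment 59 ≥ 18 mo; reserves 8.9 ≥ 3 mo → does not qualify.

Option A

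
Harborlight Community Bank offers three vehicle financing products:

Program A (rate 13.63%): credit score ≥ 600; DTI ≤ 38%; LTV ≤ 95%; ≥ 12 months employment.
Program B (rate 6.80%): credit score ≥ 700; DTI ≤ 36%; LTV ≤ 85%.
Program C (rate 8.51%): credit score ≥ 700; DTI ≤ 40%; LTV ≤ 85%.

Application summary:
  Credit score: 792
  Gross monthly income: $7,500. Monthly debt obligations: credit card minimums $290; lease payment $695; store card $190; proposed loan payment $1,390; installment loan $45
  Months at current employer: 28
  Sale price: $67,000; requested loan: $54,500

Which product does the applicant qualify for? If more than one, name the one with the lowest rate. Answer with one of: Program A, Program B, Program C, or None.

Program B

Total debts = (290 + 695 + 190 + 1,390 + 45) = 2,610; DTI = 2,610/7,500 = 34.8%.
LTV = 54,500/67,000 = 81.3%.
Program A: score 792 ≥ 600; DTI 34.8% ≤ 38%; LTV 81.3% ≤ 95%; employment 28 ≥ 12 mo → qualifies.
Program B: score 792 ≥ 700; DTI 34.8% ≤ 36%; LTV 81.3% ≤ 85% → qualifies.
Program C: score 792 ≥ 700; DTI 34.8% ≤ 40%; LTV 81.3% ≤ 85% → qualifies.
Qualifying: Program A, Program B, Program C. Lowest rate is 6.80% → Program B.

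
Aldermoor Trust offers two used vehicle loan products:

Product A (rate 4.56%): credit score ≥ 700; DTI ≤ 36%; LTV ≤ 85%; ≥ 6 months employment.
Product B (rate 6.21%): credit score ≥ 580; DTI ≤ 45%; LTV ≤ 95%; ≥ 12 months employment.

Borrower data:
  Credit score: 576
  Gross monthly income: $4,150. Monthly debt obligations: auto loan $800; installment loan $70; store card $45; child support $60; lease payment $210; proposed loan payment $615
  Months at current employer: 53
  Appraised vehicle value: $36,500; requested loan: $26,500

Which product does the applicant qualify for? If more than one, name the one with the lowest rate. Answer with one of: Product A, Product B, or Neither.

Total debts = (800 + 70 + 45 + 60 + 210 + 615) = 1,800; DTI = 1,800/4,150 = 43.4%.
LTV = 26,500/36,500 = 72.6%.
Product A: score 576 < 700; DTI 43.4% > 36%; LTV 72.6% ≤ 85%; employment 53 ≥ 6 mo → does not qualify.
Product B: score 576 < 580; DTI 43.4% ≤ 45%; LTV 72.6% ≤ 95%; employment 53 ≥ 12 mo → does not qualify.

Neither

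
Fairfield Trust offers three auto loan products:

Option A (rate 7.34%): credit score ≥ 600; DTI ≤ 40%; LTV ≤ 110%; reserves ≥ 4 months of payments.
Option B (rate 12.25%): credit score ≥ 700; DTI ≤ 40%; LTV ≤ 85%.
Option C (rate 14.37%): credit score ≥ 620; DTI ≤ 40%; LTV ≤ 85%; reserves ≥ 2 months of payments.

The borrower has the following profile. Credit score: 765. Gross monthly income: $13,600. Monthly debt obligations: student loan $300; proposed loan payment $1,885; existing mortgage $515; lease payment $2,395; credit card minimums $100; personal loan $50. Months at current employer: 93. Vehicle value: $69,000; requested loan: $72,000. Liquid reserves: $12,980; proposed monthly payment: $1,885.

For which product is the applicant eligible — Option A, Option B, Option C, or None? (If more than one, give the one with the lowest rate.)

Option A

Total debts = (300 + 1,885 + 515 + 2,395 + 100 + 50) = 5,245; DTI = 5,245/13,600 = 38.6%.
LTV = 72,000/69,000 = 104.3%.
Reserves = 12,980/1,885 = 6.9 months.
Option A: score 765 ≥ 600; DTI 38.6% ≤ 40%; LTV 104.3% ≤ 110%; reserves 6.9 ≥ 4 mo → qualifies.
Option B: score 765 ≥ 700; DTI 38.6% ≤ 40%; LTV 104.3% > 85% → does not qualify.
Option C: score 765 ≥ 620; DTI 38.6% ≤ 40%; LTV 104.3% > 85%; reserves 6.9 ≥ 2 mo → does not qualify.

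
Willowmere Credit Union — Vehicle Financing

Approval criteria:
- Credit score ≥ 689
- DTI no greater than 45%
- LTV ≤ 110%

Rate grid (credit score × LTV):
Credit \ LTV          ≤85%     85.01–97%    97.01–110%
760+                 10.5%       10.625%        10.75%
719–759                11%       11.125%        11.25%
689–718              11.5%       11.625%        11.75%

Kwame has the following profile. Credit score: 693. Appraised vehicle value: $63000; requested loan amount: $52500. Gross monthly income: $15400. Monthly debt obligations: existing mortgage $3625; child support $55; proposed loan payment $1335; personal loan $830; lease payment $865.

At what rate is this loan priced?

Credit score 693 ≥ 689; Total monthly debts = (3,625 + 55 + 1,335 + 830 + 865) = 6,710. Debt-to-income = 6,710/15,400 = 43.6% — meets 45% limit
LTV: 52,500 ÷ 63,000 = 83.3%, within 110% cap
Score 693 is in the 689–718 band; LTV 83.3% is in the ≤85% band → 11.5%.

11.5%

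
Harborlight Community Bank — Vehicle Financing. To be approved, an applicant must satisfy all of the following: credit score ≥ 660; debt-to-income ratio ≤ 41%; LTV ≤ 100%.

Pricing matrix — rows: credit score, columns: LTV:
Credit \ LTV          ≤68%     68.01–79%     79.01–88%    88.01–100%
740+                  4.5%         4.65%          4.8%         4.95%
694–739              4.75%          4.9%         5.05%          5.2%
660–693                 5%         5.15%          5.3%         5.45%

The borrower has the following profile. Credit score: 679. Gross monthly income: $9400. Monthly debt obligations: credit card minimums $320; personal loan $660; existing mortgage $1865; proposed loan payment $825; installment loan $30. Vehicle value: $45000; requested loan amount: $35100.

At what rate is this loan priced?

5.15%

Credit score 679 ≥ 660; Total monthly debts = (320 + 660 + 1,865 + 825 + 30) = 3,700. DTI = 3,700/9,400 = 39.4% ≤ 41%
LTV = 35,100/45,000 = 78% ≤ 100%
Row: 679 falls in 660–693. Column: 78% falls in 68.01–79%. Rate = 5.15%.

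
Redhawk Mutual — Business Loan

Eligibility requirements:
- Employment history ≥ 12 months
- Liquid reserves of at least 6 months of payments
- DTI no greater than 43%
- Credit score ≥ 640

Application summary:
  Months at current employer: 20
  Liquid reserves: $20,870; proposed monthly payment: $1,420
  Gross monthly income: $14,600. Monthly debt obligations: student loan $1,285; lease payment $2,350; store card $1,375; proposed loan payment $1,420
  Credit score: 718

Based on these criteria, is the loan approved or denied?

Employment 20 ≥ 12 months
Reserves = 20,870/1,420 = 14.7 months ≥ 6
Total monthly debts = (1,285 + 2,350 + 1,375 + 1,420) = 6,430. Debt-to-income = 6,430/14,600 = 44% — over 43% limit
Credit score 718 ≥ 640 (meets)
Fails on DTI.

Denied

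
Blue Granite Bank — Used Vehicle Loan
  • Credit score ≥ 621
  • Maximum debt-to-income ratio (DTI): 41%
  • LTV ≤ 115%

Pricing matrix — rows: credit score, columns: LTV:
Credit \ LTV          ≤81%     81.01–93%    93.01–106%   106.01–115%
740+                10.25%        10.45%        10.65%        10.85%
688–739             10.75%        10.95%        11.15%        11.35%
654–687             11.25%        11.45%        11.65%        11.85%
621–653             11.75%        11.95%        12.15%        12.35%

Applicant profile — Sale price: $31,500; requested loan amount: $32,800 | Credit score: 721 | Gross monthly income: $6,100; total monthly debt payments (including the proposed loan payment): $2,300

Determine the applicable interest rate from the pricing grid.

Credit score 721 ≥ 621; Debt-to-income = 2,300/6,100 = 37.7% — meets 41% limit
LTV: 32,800 ÷ 31,500 = 104.1%, within 115% cap
Row: 721 falls in 688–739. Column: 104.1% falls in 93.01–106%. Rate = 11.15%.

11.15%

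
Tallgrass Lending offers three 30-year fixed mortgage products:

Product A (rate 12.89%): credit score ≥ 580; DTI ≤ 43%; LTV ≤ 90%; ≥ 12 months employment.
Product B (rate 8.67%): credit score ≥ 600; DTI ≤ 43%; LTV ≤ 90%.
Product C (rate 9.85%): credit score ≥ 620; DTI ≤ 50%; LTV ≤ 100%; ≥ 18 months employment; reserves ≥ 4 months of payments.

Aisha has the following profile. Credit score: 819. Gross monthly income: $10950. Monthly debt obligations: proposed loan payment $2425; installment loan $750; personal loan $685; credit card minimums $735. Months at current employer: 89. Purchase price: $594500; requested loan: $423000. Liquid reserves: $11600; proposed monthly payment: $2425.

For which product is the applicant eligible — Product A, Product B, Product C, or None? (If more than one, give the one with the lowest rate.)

Product B

Total debts = (2,425 + 750 + 685 + 735) = 4,595; DTI = 4,595/10,950 = 42%.
LTV = 423,000/594,500 = 71.2%.
Reserves = 11,600/2,425 = 4.8 months.
Product A: score 819 ≥ 580; DTI 42% ≤ 43%; LTV 71.2% ≤ 90%; employment 89 ≥ 12 mo → qualifies.
Product B: score 819 ≥ 600; DTI 42% ≤ 43%; LTV 71.2% ≤ 90% → qualifies.
Product C: score 819 ≥ 620; DTI 42% ≤ 50%; LTV 71.2% ≤ 100%; employment 89 ≥ 18 mo; reserves 4.8 ≥ 4 mo → qualifies.
Qualifying: Product A, Product B, Product C. Lowest rate is 8.67% → Product B.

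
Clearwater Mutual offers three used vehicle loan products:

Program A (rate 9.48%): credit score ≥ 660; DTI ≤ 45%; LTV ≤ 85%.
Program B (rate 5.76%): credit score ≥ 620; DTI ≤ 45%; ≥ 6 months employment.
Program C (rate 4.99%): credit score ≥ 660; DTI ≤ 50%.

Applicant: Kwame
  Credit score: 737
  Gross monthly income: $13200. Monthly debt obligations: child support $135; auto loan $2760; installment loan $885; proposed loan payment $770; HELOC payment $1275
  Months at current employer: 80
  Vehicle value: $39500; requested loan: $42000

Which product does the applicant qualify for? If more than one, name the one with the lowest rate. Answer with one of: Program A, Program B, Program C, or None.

Program C

Total debts = (135 + 2,760 + 885 + 770 + 1,275) = 5,825; DTI = 5,825/13,200 = 44.1%.
LTV = 42,000/39,500 = 106.3%.
Program A: score 737 ≥ 660; DTI 44.1% ≤ 45%; LTV 106.3% > 85% → does not qualify.
Program B: score 737 ≥ 620; DTI 44.1% ≤ 45%; employment 80 ≥ 6 mo → qualifies.
Program C: score 737 ≥ 660; DTI 44.1% ≤ 50% → qualifies.
Qualifying: Program B, Program C. Lowest rate is 4.99% → Program C.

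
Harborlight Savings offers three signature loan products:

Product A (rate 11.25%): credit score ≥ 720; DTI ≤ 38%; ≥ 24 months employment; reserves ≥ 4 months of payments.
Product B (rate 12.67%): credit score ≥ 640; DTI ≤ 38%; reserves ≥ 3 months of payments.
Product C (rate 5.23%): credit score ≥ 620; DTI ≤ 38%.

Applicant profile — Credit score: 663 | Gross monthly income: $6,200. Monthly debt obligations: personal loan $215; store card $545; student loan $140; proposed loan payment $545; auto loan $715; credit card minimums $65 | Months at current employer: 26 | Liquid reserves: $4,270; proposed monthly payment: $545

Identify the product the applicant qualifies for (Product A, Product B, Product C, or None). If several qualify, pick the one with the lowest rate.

Total debts = (215 + 545 + 140 + 545 + 715 + 65) = 2,225; DTI = 2,225/6,200 = 35.9%.
Reserves = 4,270/545 = 7.8 months.
Product A: score 663 < 720; DTI 35.9% ≤ 38%; employment 26 ≥ 24 mo; reserves 7.8 ≥ 4 mo → does not qualify.
Product B: score 663 ≥ 640; DTI 35.9% ≤ 38%; reserves 7.8 ≥ 3 mo → qualifies.
Product C: score 663 ≥ 620; DTI 35.9% ≤ 38% → qualifies.
Qualifying: Product B, Product C. Lowest rate is 5.23% → Product C.

Product C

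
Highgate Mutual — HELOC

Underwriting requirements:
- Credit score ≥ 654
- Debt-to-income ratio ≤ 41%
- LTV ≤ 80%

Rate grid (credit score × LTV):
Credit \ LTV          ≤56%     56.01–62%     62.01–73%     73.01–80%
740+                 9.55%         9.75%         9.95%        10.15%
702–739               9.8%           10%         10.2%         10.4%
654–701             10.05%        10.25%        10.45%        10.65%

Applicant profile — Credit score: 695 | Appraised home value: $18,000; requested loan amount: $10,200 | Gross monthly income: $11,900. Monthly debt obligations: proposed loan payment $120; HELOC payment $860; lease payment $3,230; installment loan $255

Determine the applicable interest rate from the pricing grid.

10.25%

Credit score 695 ≥ 654; Total monthly debts = (120 + 860 + 3,230 + 255) = 4,465. Debt-to-income = 4,465/11,900 = 37.5% — meets 41% limit
LTV = 10,200/18,000 = 56.7% ≤ 80%
Row: 695 falls in 654–701. Column: 56.7% falls in 56.01–62%. Rate = 10.25%.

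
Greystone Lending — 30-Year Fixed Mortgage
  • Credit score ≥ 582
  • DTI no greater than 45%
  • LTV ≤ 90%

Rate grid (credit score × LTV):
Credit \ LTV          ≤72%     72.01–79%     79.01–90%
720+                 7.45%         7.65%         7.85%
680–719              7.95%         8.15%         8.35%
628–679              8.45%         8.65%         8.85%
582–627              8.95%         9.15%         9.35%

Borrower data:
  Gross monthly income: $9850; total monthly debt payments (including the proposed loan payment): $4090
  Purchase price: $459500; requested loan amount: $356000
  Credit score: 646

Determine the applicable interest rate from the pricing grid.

Credit score 646 ≥ 582; Debt-to-income = 4,090/9,850 = 41.5% — meets 45% limit
Loan-to-value = 356,000/459,500 = 77.5% — pass (90% max)
Row: 646 falls in 628–679. Column: 77.5% falls in 72.01–79%. Rate = 8.65%.

8.65%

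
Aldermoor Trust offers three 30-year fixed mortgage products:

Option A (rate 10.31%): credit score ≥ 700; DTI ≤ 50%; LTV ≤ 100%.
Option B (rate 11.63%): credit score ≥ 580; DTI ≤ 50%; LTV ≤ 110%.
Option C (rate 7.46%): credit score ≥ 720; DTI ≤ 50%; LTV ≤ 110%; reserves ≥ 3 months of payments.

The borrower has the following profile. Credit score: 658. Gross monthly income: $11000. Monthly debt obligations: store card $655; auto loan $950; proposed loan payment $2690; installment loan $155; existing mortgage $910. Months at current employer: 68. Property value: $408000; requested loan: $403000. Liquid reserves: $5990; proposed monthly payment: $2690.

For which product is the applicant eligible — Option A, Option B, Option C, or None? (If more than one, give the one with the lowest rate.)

Total debts = (655 + 950 + 2,690 + 155 + 910) = 5,360; DTI = 5,360/11,000 = 48.7%.
LTV = 403,000/408,000 = 98.8%.
Reserves = 5,990/2,690 = 2.2 months.
Option A: score 658 < 700; DTI 48.7% ≤ 50%; LTV 98.8% ≤ 100% → does not qualify.
Option B: score 658 ≥ 580; DTI 48.7% ≤ 50%; LTV 98.8% ≤ 110% → qualifies.
Option C: score 658 < 720; DTI 48.7% ≤ 50%; LTV 98.8% ≤ 110%; reserves 2.2 < 3 mo → does not qualify.

Option B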